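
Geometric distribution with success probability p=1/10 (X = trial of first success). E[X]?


For geometric (trials until first success), E[X] = 1/p = 1/(1/10) = 10

10


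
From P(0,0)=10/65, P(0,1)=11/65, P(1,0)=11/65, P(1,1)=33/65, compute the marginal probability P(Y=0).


P(Y=0) = P(0,0)+P(1,0) = 10/65 + 11/65 = 21/65

21/65


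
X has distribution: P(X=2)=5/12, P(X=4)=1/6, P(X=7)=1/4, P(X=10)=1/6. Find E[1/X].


E[1/X] = sum(g(x)*P(x))
= 1/2*5/12 + 1/4*1/6 + 1/7*1/4 + 1/10*1/6
= 127/420

127/420


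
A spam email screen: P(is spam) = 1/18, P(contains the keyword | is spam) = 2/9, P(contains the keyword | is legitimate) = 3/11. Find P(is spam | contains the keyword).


P(A) = P(A|B)P(B) + P(A|B')P(B') = 2/9*1/18 + 3/11*17/18 = 481/1782
P(B|A) = P(A|B)P(B)/P(A) = (1/81)/(481/1782) = 22/481

22/481


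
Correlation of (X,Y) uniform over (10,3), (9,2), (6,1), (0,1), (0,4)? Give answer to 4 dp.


Cov(X,Y) = -0.2000, Var(X) = 18.4000, Var(Y) = 1.3600
rho = Cov/(sqrt(VarX)*sqrt(VarY)) = -0.0400

-0.0400


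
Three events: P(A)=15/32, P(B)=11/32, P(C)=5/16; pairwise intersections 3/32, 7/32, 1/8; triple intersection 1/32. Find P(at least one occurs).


P(A∪B∪C) = P(A)+P(B)+P(C) - P(AB)-P(AC)-P(BC) + P(ABC)
= 15/32+11/32+5/16 - 3/32-7/32-1/8 + 1/32
= 23/32

23/32


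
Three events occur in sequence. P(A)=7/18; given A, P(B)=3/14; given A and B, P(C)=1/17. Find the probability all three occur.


P(A∩B∩C) = P(A) * P(B|A) * P(C|A∩B)
= 7/18 * 3/14 * 1/17
= 1/12 * 1/17 = 1/204

1/204


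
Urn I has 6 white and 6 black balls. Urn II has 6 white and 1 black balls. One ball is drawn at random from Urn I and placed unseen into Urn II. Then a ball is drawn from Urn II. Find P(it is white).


P(transfer white) = 6/12 = 1/2; P(transfer black) = 1/2
If white transferred: Urn II has 7 white of 8, so P(white|white moved) = 7/8
If black transferred: Urn II has 6 white of 8, so P(white|black moved) = 3/4
By total probability: P(white) = 1/2*7/8 + 1/2*3/4 = 13/16

13/16


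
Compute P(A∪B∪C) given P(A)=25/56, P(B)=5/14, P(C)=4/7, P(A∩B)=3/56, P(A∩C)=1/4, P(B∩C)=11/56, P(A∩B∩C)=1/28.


P(A∪B∪C) = P(A)+P(B)+P(C) - P(AB)-P(AC)-P(BC) + P(ABC)
= 25/56+5/14+4/7 - 3/56-1/4-11/56 + 1/28
= 51/56

51/56


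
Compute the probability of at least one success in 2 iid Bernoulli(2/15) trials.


P(at least one) = 1 - P(none)
P(none) = (1 - 2/15)^2 = (13/15)^2 = 169/225
P(at least one) = 1 - 169/225 = 56/225

56/225


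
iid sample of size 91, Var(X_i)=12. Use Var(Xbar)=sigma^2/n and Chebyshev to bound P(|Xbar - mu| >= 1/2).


Var(Xbar) = Var(X)/n = 12/91
Chebyshev: P(|Xbar-mu| >= 1/2) <= Var(Xbar)/(1/2)^2 = (12/91)/(1/4) = 48/91

48/91


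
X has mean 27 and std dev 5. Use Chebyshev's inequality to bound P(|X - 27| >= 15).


k = 15/5 = 3
Chebyshev: P(|X-mu| >= k*sigma) <= 1/k^2 = 1/3^2 = 1/9

1/9


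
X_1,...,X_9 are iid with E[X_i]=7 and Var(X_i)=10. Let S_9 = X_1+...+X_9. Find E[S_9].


E[S_n] = n*E[X_1] = 9*7 = 63

63


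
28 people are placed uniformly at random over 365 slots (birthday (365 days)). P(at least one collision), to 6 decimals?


P(all different) = prod((365-i)/365 for i=0..27) = 0.345539
P(at least one match) = 1 - 0.345539 = 0.654461

0.654461


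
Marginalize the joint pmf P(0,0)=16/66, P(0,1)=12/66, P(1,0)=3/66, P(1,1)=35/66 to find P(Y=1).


P(Y=1) = P(0,1)+P(1,1) = 12/66 + 35/66 = 47/66

47/66


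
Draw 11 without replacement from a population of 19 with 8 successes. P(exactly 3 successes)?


P(X=3) = C(8,3)*C(11,8) / C(19,11)
= 56*165 / 75582
= 9240/75582 = 1540/12597

1540/12597


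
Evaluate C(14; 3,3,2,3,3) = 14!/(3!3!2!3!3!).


14! = 87178291200
Denominator: 3!=6 * 3!=6 * 2!=2 * 3!=6 * 3!=6
Coefficient = 87178291200 / 2592 = 33633600

33633600


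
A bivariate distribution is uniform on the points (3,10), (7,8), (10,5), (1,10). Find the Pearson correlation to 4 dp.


Cov(X,Y) = -6.8125, Var(X) = 12.1875, Var(Y) = 4.1875
rho = Cov/(sqrt(VarX)*sqrt(VarY)) = -0.9536

-0.9536


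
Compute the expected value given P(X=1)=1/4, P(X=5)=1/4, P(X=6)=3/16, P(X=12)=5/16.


E[X] = sum(x * P(x))
= 1*1/4 + 5*1/4 + 6*3/16 + 12*5/16
= 51/8

51/8


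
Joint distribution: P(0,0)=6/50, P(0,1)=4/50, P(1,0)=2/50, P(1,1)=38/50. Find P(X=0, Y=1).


Read from table: P(X=0, Y=1) = 4/50 = 2/25

2/25


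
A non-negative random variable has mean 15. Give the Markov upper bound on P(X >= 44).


Markov: P(X >= a) <= E[X]/a
P(X >= 44) <= 15/44

15/44


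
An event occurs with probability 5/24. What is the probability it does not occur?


P(A') = 1 - P(A) = 1 - 5/24 = 19/24

19/24


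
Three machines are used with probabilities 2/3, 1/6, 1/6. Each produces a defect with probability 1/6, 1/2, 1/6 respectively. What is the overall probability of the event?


P(A) = P(A|B1)P(B1) + P(A|B2)P(B2) + P(A|B3)P(B3)
= 1/6*2/3 + 1/2*1/6 + 1/6*1/6
= 1/9 + 1/12 + 1/36 = 2/9

2/9


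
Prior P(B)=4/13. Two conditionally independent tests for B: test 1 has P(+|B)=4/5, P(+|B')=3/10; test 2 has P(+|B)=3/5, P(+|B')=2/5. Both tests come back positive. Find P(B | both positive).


After test 1: P(+) = 4/5*4/13 + 3/10*9/13 = 59/130
P(B|+) = (16/65)/(59/130) = 32/59
After test 2 (use post1 as new prior): P(+) = 3/5*32/59 + 2/5*27/59 = 30/59
P(B|+,+) = (96/295)/(30/59) = 16/25

16/25


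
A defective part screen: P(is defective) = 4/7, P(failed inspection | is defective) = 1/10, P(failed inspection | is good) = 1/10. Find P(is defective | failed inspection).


P(A) = P(A|B)P(B) + P(A|B')P(B') = 1/10*4/7 + 1/10*3/7 = 1/10
P(B|A) = P(A|B)P(B)/P(A) = (2/35)/(1/10) = 4/7

4/7


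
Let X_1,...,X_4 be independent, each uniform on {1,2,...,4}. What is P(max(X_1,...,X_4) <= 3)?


P(max <= 3) = P(all X_i <= 3) = (P(X_1 <= 3))^4
= (3/4)^4 = 81/256

81/256


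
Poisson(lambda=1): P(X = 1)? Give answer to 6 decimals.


P(X=1) = e^(-1) * 1^1 / 1!
≈ 0.3678794412 * 1 / 1
≈ 0.367879

0.367879


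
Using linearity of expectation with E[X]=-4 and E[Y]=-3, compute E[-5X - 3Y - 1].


E[-5X - 3Y - 1] = -5*E[X] - 3*E[Y] - 1
= (-5)*(-4) + (-3)*(-3) + (-1)
= 20 + 9 - 1 = 28

28


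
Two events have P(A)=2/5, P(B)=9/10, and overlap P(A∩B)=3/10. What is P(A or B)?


P(A∪B) = P(A) + P(B) - P(A∩B)
= 2/5 + 9/10 - 3/10 = 1

1


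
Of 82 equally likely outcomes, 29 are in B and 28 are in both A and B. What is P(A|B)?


P(A|B) = P(A∩B)/P(B) = (28/82)/(29/82) = 28/29

28/29


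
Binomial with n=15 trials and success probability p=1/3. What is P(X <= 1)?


P(X<=1) = P(X=0) + P(X=1)
= 32768/14348907 + 81920/4782969
= 278528/14348907

278528/14348907


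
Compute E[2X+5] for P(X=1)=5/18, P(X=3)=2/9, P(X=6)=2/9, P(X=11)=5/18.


E[2X+5] = sum(g(x)*P(x))
= 7*5/18 + 11*2/9 + 17*2/9 + 27*5/18
= 47/3

47/3


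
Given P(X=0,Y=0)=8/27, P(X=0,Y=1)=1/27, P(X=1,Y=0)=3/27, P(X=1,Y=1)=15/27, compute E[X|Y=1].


P(Y=1) = 16/27
E[X|Y=1] = (0*1 + 1*15)/16 = 15/16

15/16


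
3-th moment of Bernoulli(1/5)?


For Bernoulli: X in {0,1}
E[X^3] = 0^3*(1-1/5) + 1^3*1/5 = 1/5

1/5


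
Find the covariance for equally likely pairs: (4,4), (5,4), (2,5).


E[X]=11/3, E[Y]=13/3, E[XY]=46/3
Cov(X,Y) = E[XY] - E[X]E[Y] = 46/3 - 11/3*13/3 = -5/9

-5/9


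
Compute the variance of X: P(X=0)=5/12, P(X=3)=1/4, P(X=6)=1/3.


E[X] = 11/4, E[X^2] = 57/4
Var(X) = E[X^2] - (E[X])^2 = 57/4 - (11/4)^2 = 107/16

107/16


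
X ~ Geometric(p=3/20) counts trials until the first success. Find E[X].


For geometric (trials until first success), E[X] = 1/p = 1/(3/20) = 20/3

20/3


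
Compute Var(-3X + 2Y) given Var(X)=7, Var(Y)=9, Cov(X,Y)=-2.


Var(-3X + 2Y) = (-3)^2*Var(X) + 2^2*Var(Y) + 2*(-3)*2*Cov(X,Y)
= 9*7 + 4*9 - 12*(-2)
= 63 + 36 + 24 = 123

123


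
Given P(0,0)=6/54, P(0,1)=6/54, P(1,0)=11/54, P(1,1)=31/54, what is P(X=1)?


P(X=1) = P(1,0)+P(1,1) = 11/54 + 31/54 = 42/54 = 7/9

7/9


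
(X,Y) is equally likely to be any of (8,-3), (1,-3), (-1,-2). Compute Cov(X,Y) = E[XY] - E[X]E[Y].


E[X]=8/3, E[Y]=-8/3, E[XY]=-25/3
Cov(X,Y) = E[XY] - E[X]E[Y] = -25/3 - 8/3*-8/3 = -11/9

-11/9


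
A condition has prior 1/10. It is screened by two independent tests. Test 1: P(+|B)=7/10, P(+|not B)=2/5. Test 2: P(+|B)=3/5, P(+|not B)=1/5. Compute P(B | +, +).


After test 1: P(+) = 7/10*1/10 + 2/5*9/10 = 43/100
P(B|+) = (7/100)/(43/100) = 7/43
After test 2 (use post1 as new prior): P(+) = 3/5*7/43 + 1/5*36/43 = 57/215
P(B|+,+) = (21/215)/(57/215) = 7/19

7/19


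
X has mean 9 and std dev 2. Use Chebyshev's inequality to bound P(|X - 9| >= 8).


k = 8/2 = 4
Chebyshev: P(|X-mu| >= k*sigma) <= 1/k^2 = 1/4^2 = 1/16

1/16


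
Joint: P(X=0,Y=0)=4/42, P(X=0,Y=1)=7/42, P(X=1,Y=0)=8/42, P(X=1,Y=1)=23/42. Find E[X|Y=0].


P(Y=0) = 12/42
E[X|Y=0] = (0*4 + 1*8)/12 = 8/12 = 2/3

2/3


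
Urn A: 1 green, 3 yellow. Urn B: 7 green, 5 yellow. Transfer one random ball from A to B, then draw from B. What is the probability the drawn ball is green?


P(transfer green) = 1/4; P(transfer yellow) = 3/4
If green transferred: Urn II has 8 green of 13, so P(green|green moved) = 8/13
If yellow transferred: Urn II has 7 green of 13, so P(green|yellow moved) = 7/13
By total probability: P(green) = 1/4*8/13 + 3/4*7/13 = 29/52

29/52


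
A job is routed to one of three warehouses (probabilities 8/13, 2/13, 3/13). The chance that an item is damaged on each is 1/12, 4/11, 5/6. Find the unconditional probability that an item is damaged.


P(A) = P(A|B1)P(B1) + P(A|B2)P(B2) + P(A|B3)P(B3)
= 1/12*8/13 + 4/11*2/13 + 5/6*3/13
= 2/39 + 8/143 + 5/26 = 257/858

257/858


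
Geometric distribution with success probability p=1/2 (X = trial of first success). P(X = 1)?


P(X=1) = (1-p)^0 * p = (1/2)^0 * 1/2
= 1 * 1/2 = 1/2

1/2


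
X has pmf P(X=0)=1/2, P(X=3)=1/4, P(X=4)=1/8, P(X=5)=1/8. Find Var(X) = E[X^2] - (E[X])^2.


E[X] = 15/8, E[X^2] = 59/8
Var(X) = E[X^2] - (E[X])^2 = 59/8 - (15/8)^2 = 247/64

247/64


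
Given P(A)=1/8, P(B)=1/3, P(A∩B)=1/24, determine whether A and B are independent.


P(A)*P(B) = 1/8*1/3 = 1/24
P(A∩B) = 1/24, which equals P(A)P(B), so independent

Yes, A and B are independent


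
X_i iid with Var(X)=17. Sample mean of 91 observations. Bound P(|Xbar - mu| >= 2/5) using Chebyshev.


Var(Xbar) = Var(X)/n = 17/91
Chebyshev: P(|Xbar-mu| >= 2/5) <= Var(Xbar)/(2/5)^2 = (17/91)/(4/25) = 425/364
Bound exceeds 1, so trivial bound: 1

1


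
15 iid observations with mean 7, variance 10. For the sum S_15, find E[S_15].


E[S_n] = n*E[X_1] = 15*7 = 105

105


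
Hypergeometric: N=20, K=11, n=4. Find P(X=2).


P(X=2) = C(11,2)*C(9,2) / C(20,4)
= 55*36 / 4845
= 1980/4845 = 132/323

132/323


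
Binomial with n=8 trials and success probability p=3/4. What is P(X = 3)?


P(X=3) = C(8,3) * p^3 * (1-p)^5
= 56 * 27/64 * 1/1024
= 189/8192

189/8192


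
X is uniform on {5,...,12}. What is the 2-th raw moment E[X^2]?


E[X^2] = (1/8) * sum(x^2 for x=5..12)
= 620/8 = 155/2

155/2


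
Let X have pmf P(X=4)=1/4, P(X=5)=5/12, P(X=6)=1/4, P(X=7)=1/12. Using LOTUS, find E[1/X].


E[1/X] = sum(g(x)*P(x))
= 1/4*1/4 + 1/5*5/12 + 1/6*1/4 + 1/7*1/12
= 67/336

67/336


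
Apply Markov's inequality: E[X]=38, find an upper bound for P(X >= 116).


Markov: P(X >= a) <= E[X]/a
P(X >= 116) <= 38/116 = 19/58

19/58


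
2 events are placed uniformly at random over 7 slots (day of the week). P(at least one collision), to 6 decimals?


P(all different) = prod((7-i)/7 for i=0..1) = 0.857143
P(at least one match) = 1 - 0.857143 = 0.142857

0.142857


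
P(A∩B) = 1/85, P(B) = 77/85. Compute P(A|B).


P(A|B) = P(A∩B)/P(B) = (1/85)/(77/85) = 1/77

1/77


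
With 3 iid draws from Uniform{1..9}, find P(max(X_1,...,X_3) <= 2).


P(max <= 2) = P(all X_i <= 2) = (P(X_1 <= 2))^3
= (2/9)^3 = 8/729

8/729


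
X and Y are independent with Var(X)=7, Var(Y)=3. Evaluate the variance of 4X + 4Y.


Independence => Cov(X,Y)=0
Var(4X + 4Y) = 4^2*Var(X) + 4^2*Var(Y)
= 16*7 + 16*3 = 160

160


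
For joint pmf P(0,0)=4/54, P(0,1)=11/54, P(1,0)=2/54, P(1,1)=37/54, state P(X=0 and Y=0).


Read from table: P(X=0, Y=0) = 4/54 = 2/27

2/27


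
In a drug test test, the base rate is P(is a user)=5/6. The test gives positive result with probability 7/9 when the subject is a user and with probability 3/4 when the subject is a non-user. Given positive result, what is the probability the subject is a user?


P(A) = P(A|B)P(B) + P(A|B')P(B') = 7/9*5/6 + 3/4*1/6 = 167/216
P(B|A) = P(A|B)P(B)/P(A) = (35/54)/(167/216) = 140/167

140/167


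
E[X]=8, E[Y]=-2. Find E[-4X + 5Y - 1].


E[-4X + 5Y - 1] = -4*E[X] + 5*E[Y] - 1
= (-4)*(8) + (5)*(-2) + (-1)
= -32 - 10 - 1 = -43

-43


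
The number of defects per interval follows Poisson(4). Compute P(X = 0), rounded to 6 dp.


P(X=0) = e^(-4) * 4^0 / 0!
≈ 0.01831563889 * 1 / 1
≈ 0.018316

0.018316


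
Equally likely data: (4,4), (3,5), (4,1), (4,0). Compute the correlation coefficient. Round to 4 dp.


Cov(X,Y) = -0.6250, Var(X) = 0.1875, Var(Y) = 4.2500
rho = Cov/(sqrt(VarX)*sqrt(VarY)) = -0.7001

-0.7001


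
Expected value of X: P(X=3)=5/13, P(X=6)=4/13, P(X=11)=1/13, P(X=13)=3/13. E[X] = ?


E[X] = sum(x * P(x))
= 3*5/13 + 6*4/13 + 11*1/13 + 13*3/13
= 89/13

89/13


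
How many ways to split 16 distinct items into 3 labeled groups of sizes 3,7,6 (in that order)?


16! = 20922789888000
Denominator: 3!=6 * 7!=5040 * 6!=720
Coefficient = 20922789888000 / 21772800 = 960960

960960


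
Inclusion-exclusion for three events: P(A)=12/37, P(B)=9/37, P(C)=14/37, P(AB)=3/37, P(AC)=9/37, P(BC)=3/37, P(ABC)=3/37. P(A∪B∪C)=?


P(A∪B∪C) = P(A)+P(B)+P(C) - P(AB)-P(AC)-P(BC) + P(ABC)
= 12/37+9/37+14/37 - 3/37-9/37-3/37 + 3/37
= 23/37

23/37


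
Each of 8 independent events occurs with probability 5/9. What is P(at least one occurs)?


P(at least one) = 1 - P(none)
P(none) = (1 - 5/9)^8 = (4/9)^8 = 65536/43046721
P(at least one) = 1 - 65536/43046721 = 42981185/43046721

42981185/43046721


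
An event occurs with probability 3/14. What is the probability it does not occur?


P(A') = 1 - P(A) = 1 - 3/14 = 11/14

11/14


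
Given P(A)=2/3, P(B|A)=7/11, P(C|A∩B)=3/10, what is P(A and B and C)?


P(A∩B∩C) = P(A) * P(B|A) * P(C|A∩B)
= 2/3 * 7/11 * 3/10
= 14/33 * 3/10 = 7/55

7/55


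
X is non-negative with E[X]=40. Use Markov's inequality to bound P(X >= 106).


Markov: P(X >= a) <= E[X]/a
P(X >= 106) <= 40/106 = 20/53

20/53


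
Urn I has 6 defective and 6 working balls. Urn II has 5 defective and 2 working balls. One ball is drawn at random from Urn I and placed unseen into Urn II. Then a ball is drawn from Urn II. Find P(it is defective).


P(transfer defective) = 6/12 = 1/2; P(transfer working) = 1/2
If defective transferred: Urn II has 6 defective of 8, so P(defective|defective moved) = 3/4
If working transferred: Urn II has 5 defective of 8, so P(defective|working moved) = 5/8
By total probability: P(defective) = 1/2*3/4 + 1/2*5/8 = 11/16

11/16


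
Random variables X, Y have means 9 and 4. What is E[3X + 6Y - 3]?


E[3X + 6Y - 3] = 3*E[X] + 6*E[Y] - 3
= (3)*(9) + (6)*(4) + (-3)
= 27 + 24 - 3 = 48

48


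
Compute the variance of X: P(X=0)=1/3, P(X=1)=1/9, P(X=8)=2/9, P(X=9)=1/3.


E[X] = 44/9, E[X^2] = 124/3
Var(X) = E[X^2] - (E[X])^2 = 124/3 - (44/9)^2 = 1412/81

1412/81


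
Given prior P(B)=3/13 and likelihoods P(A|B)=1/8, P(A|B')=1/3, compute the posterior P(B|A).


P(A) = P(A|B)P(B) + P(A|B')P(B') = 1/8*3/13 + 1/3*10/13 = 89/312
P(B|A) = P(A|B)P(B)/P(A) = (3/104)/(89/312) = 9/89

9/89


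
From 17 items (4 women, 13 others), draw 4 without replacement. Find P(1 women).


P(X=1) = C(4,1)*C(13,3) / C(17,4)
= 4*286 / 2380
= 1144/2380 = 286/595

286/595


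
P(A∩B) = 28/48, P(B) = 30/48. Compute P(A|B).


P(A|B) = P(A∩B)/P(B) = (28/48)/(30/48) = 28/30 = 14/15

14/15


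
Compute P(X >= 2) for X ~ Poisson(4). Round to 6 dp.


P(X>=2) = 1 - P(X<=1) = 1 - (e^(-4)*4^0/0! + e^(-4)*4^1/1!)
≈ 1 - (0.0183156389 + 0.0732625556)
= 1 - 0.0915781945 = 0.9084218055
≈ 0.908422

0.908422


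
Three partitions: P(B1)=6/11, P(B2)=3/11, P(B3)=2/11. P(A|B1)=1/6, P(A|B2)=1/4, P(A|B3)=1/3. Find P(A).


P(A) = P(A|B1)P(B1) + P(A|B2)P(B2) + P(A|B3)P(B3)
= 1/6*6/11 + 1/4*3/11 + 1/3*2/11
= 1/11 + 3/44 + 2/33 = 29/132

29/132


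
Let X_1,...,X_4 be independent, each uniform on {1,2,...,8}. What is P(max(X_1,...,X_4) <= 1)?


P(max <= 1) = P(all X_i <= 1) = (P(X_1 <= 1))^4
= (1/8)^4 = 1/4096

1/4096


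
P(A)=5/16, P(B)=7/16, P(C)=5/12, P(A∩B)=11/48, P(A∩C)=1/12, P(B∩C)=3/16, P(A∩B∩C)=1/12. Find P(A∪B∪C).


P(A∪B∪C) = P(A)+P(B)+P(C) - P(AB)-P(AC)-P(BC) + P(ABC)
= 5/16+7/16+5/12 - 11/48-1/12-3/16 + 1/12
= 3/4

3/4


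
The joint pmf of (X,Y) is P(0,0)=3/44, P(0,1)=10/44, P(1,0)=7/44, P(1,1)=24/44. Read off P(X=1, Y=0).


Read from table: P(X=1, Y=0) = 7/44

7/44


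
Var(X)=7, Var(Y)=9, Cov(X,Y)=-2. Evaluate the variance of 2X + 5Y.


Var(2X + 5Y) = 2^2*Var(X) + 5^2*Var(Y) + 2*2*5*Cov(X,Y)
= 4*7 + 25*9 + 20*(-2)
= 28 + 225 - 40 = 213

213


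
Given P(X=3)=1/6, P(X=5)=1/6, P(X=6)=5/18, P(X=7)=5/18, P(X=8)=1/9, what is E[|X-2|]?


E[|X-2|] = sum(g(x)*P(x))
= 1*1/6 + 3*1/6 + 4*5/18 + 5*5/18 + 6*1/9
= 23/6

23/6


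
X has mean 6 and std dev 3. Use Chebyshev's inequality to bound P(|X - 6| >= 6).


k = 6/3 = 2
Chebyshev: P(|X-mu| >= k*sigma) <= 1/k^2 = 1/2^2 = 1/4

1/4


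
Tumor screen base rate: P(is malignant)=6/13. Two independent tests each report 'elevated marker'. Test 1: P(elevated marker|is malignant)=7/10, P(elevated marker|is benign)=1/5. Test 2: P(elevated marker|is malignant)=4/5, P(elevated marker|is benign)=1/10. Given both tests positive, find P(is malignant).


After test 1: P(+) = 7/10*6/13 + 1/5*7/13 = 28/65
P(B|+) = (21/65)/(28/65) = 3/4
After test 2 (use post1 as new prior): P(+) = 4/5*3/4 + 1/10*1/4 = 5/8
P(B|+,+) = (3/5)/(5/8) = 24/25

24/25


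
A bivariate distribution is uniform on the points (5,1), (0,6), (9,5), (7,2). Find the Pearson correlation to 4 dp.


Cov(X,Y) = -2.3750, Var(X) = 11.1875, Var(Y) = 4.2500
rho = Cov/(sqrt(VarX)*sqrt(VarY)) = -0.3444

-0.3444


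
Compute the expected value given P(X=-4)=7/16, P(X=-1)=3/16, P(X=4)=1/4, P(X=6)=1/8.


E[X] = sum(x * P(x))
= -4*7/16 - 1*3/16 + 4*1/4 + 6*1/8
= -3/16

-3/16


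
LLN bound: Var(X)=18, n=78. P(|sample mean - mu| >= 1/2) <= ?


Var(Xbar) = Var(X)/n = 18/78
Chebyshev: P(|Xbar-mu| >= 1/2) <= Var(Xbar)/(1/2)^2 = (3/13)/(1/4) = 12/13

12/13


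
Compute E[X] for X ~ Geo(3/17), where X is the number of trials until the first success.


For geometric (trials until first success), E[X] = 1/p = 1/(3/17) = 17/3

17/3


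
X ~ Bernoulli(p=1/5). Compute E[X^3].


For Bernoulli: X in {0,1}
E[X^3] = 0^3*(1-1/5) + 1^3*1/5 = 1/5

1/5


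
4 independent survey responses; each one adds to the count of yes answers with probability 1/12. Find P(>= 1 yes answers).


P(at least one) = 1 - P(none)
P(none) = (1 - 1/12)^4 = (11/12)^4 = 14641/20736
P(at least one) = 1 - 14641/20736 = 6095/20736

6095/20736


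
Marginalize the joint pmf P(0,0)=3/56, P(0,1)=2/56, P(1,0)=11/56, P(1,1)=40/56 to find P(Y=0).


P(Y=0) = P(0,0)+P(1,0) = 3/56 + 11/56 = 14/56 = 1/4

1/4


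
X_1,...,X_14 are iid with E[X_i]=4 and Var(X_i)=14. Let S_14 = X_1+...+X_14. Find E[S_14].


E[S_n] = n*E[X_1] = 14*4 = 56

56


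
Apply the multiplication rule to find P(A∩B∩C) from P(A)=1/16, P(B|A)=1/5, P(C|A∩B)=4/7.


P(A∩B∩C) = P(A) * P(B|A) * P(C|A∩B)
= 1/16 * 1/5 * 4/7
= 1/80 * 4/7 = 1/140

1/140


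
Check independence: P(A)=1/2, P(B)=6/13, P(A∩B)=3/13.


P(A)*P(B) = 1/2*6/13 = 3/13
P(A∩B) = 3/13, which equals P(A)P(B), so independent

Yes, A and B are independent


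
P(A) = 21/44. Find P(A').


P(A') = 1 - P(A) = 1 - 21/44 = 23/44

23/44


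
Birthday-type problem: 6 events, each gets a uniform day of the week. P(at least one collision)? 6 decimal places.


P(all different) = prod((7-i)/7 for i=0..5) = 0.042839
P(at least one match) = 1 - 0.042839 = 0.957161

0.957161


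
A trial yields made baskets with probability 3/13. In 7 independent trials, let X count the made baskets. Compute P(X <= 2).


P(X<=2) = P(X=0) + P(X=1) + P(X=2)
= 10000000/62748517 + 21000000/62748517 + 18900000/62748517
= 49900000/62748517

49900000/62748517


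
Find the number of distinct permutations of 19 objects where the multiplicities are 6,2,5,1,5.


19! = 121645100408832000
Denominator: 6!=720 * 2!=2 * 5!=120 * 1!=1 * 5!=120
Coefficient = 121645100408832000 / 20736000 = 5866372512

5866372512


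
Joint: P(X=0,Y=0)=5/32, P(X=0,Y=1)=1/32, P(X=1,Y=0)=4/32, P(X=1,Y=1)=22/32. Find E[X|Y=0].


P(Y=0) = 9/32
E[X|Y=0] = (0*5 + 1*4)/9 = 4/9

4/9


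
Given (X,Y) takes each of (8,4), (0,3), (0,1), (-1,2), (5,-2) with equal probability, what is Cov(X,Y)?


E[X]=12/5, E[Y]=8/5, E[XY]=4
Cov(X,Y) = E[XY] - E[X]E[Y] = 4 - 12/5*8/5 = 4/25

4/25


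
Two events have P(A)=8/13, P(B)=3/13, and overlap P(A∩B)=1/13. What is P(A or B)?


P(A∪B) = P(A) + P(B) - P(A∩B)
= 8/13 + 3/13 - 1/13 = 10/13

10/13


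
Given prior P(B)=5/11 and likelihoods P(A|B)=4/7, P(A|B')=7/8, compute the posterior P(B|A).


P(A) = P(A|B)P(B) + P(A|B')P(B') = 4/7*5/11 + 7/8*6/11 = 227/308
P(B|A) = P(A|B)P(B)/P(A) = (20/77)/(227/308) = 80/227

80/227


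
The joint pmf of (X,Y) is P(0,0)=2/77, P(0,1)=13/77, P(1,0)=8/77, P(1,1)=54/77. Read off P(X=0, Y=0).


Read from table: P(X=0, Y=0) = 2/77

2/77


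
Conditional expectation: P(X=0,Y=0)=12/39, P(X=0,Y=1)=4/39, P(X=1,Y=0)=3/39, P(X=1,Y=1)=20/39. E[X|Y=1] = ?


P(Y=1) = 24/39
E[X|Y=1] = (0*4 + 1*20)/24 = 20/24 = 5/6

5/6


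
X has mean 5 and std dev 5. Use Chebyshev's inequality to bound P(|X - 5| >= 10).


k = 10/5 = 2
Chebyshev: P(|X-mu| >= k*sigma) <= 1/k^2 = 1/2^2 = 1/4

1/4


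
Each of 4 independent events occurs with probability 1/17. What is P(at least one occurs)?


P(at least one) = 1 - P(none)
P(none) = (1 - 1/17)^4 = (16/17)^4 = 65536/83521
P(at least one) = 1 - 65536/83521 = 17985/83521

17985/83521


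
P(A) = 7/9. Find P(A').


P(A') = 1 - P(A) = 1 - 7/9 = 2/9

2/9


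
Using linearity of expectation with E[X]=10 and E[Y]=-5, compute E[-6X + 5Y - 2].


E[-6X + 5Y - 2] = -6*E[X] + 5*E[Y] - 2
= (-6)*(10) + (5)*(-5) + (-2)
= -60 - 25 - 2 = -87

-87


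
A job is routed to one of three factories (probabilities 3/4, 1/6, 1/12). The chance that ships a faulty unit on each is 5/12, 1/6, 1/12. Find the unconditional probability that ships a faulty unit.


P(A) = P(A|B1)P(B1) + P(A|B2)P(B2) + P(A|B3)P(B3)
= 5/12*3/4 + 1/6*1/6 + 1/12*1/12
= 5/16 + 1/36 + 1/144 = 25/72

25/72


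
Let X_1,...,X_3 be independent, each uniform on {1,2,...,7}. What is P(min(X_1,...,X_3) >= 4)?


P(min >= 4) = P(all X_i >= 4) = (P(X_1 >= 4))^3
= (4/7)^3 = 64/343

64/343


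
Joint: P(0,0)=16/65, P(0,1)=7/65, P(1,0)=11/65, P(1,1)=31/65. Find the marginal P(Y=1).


P(Y=1) = P(0,1)+P(1,1) = 7/65 + 31/65 = 38/65

38/65


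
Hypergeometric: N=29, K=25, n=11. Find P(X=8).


P(X=8) = C(25,8)*C(4,3) / C(29,11)
= 1081575*4 / 34597290
= 4326300/34597290 = 330/2639

330/2639


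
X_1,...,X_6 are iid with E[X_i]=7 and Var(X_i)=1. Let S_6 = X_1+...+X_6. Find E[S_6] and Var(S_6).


E[S_n] = n*mu = 6*7 = 42
Var(S_n) = n*sigma^2 = 6*1 = 6

E[S_6]=42, Var(S_6)=6


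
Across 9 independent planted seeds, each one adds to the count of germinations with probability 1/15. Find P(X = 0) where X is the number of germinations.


P(X=0) = C(9,0) * p^0 * (1-p)^9
= 1 * 1 * 20661046784/38443359375
= 20661046784/38443359375

20661046784/38443359375


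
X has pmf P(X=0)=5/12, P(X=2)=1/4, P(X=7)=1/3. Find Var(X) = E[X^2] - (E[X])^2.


E[X] = 17/6, E[X^2] = 52/3
Var(X) = E[X^2] - (E[X])^2 = 52/3 - (17/6)^2 = 335/36

335/36


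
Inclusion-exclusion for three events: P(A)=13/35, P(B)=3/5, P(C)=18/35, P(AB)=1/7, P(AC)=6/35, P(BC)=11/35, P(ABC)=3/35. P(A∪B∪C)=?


P(A∪B∪C) = P(A)+P(B)+P(C) - P(AB)-P(AC)-P(BC) + P(ABC)
= 13/35+3/5+18/35 - 1/7-6/35-11/35 + 3/35
= 33/35

33/35


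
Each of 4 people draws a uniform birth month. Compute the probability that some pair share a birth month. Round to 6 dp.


P(all different) = prod((12-i)/12 for i=0..3) = 0.572917
P(at least one match) = 1 - 0.572917 = 0.427083

0.427083


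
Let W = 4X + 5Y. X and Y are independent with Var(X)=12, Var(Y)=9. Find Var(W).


Independence => Cov(X,Y)=0
Var(4X + 5Y) = 4^2*Var(X) + 5^2*Var(Y)
= 16*12 + 25*9 = 417

417


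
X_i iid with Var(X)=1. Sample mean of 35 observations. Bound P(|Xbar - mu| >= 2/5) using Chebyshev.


Var(Xbar) = Var(X)/n = 1/35
Chebyshev: P(|Xbar-mu| >= 2/5) <= Var(Xbar)/(2/5)^2 = (1/35)/(4/25) = 5/28

5/28


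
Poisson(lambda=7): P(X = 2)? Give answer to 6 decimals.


P(X=2) = e^(-7) * 7^2 / 2!
≈ 0.0009118819656 * 49 / 2
≈ 0.022341

0.022341


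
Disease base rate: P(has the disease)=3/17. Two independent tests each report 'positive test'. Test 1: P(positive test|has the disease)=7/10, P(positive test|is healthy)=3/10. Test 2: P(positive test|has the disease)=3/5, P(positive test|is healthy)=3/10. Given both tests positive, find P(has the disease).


After test 1: P(+) = 7/10*3/17 + 3/10*14/17 = 63/170
P(B|+) = (21/170)/(63/170) = 1/3
After test 2 (use post1 as new prior): P(+) = 3/5*1/3 + 3/10*2/3 = 2/5
P(B|+,+) = (1/5)/(2/5) = 1/2

1/2


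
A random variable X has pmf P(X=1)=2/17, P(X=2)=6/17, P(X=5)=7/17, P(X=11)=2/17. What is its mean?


E[X] = sum(x * P(x))
= 1*2/17 + 2*6/17 + 5*7/17 + 11*2/17
= 71/17

71/17


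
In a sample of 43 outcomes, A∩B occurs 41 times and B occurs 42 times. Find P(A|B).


P(A|B) = P(A∩B)/P(B) = (41/43)/(42/43) = 41/42

41/42


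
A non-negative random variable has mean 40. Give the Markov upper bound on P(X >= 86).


Markov: P(X >= a) <= E[X]/a
P(X >= 86) <= 40/86 = 20/43

20/43


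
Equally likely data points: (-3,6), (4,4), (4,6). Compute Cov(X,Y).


E[X]=5/3, E[Y]=16/3, E[XY]=22/3
Cov(X,Y) = E[XY] - E[X]E[Y] = 22/3 - 5/3*16/3 = -14/9

-14/9


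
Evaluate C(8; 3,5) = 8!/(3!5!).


8! = 40320
Denominator: 3!=6 * 5!=120
Coefficient = 40320 / 720 = 56

56


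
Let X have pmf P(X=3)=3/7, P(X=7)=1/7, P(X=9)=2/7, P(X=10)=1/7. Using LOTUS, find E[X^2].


E[X^2] = sum(g(x)*P(x))
= 9*3/7 + 49*1/7 + 81*2/7 + 100*1/7
= 338/7

338/7


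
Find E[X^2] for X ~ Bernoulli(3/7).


For Bernoulli: X in {0,1}
E[X^2] = 0^2*(1-3/7) + 1^2*3/7 = 3/7

3/7


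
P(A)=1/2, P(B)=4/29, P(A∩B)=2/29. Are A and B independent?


P(A)*P(B) = 1/2*4/29 = 2/29
P(A∩B) = 2/29, which equals P(A)P(B), so independent

Yes, A and B are independent


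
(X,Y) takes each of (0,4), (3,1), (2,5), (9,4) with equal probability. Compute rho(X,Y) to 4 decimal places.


Cov(X,Y) = 0.0000, Var(X) = 11.2500, Var(Y) = 2.2500
rho = Cov/(sqrt(VarX)*sqrt(VarY)) = 0.0000

0.0000


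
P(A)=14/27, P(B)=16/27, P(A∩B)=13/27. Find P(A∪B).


P(A∪B) = P(A) + P(B) - P(A∩B)
= 14/27 + 16/27 - 13/27 = 17/27

17/27


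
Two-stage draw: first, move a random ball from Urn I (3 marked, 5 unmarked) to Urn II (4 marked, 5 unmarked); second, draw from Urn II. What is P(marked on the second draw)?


P(transfer marked) = 3/8; P(transfer unmarked) = 5/8
If marked transferred: Urn II has 5 marked of 10, so P(marked|marked moved) = 1/2
If unmarked transferred: Urn II has 4 marked of 10, so P(marked|unmarked moved) = 2/5
By total probability: P(marked) = 3/8*1/2 + 5/8*2/5 = 7/16

7/16


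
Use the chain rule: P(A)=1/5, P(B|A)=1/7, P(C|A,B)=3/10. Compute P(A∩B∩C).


P(A∩B∩C) = P(A) * P(B|A) * P(C|A∩B)
= 1/5 * 1/7 * 3/10
= 1/35 * 3/10 = 3/350

3/350


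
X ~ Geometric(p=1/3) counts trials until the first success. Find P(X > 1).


P(X > 1) = P(first 1 trials all fail) = (1-p)^1 = (2/3)^1 = 2/3

2/3


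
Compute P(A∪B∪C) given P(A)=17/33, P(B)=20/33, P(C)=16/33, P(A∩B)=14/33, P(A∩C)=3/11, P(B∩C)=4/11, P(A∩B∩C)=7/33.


P(A∪B∪C) = P(A)+P(B)+P(C) - P(AB)-P(AC)-P(BC) + P(ABC)
= 17/33+20/33+16/33 - 14/33-3/11-4/11 + 7/33
= 25/33

25/33


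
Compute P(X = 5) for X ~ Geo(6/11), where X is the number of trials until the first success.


P(X=5) = (1-p)^4 * p = (5/11)^4 * 6/11
= 625/14641 * 6/11 = 3750/161051

3750/161051


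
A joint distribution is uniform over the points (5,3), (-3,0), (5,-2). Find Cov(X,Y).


E[X]=7/3, E[Y]=1/3, E[XY]=5/3
Cov(X,Y) = E[XY] - E[X]E[Y] = 5/3 - 7/3*1/3 = 8/9

8/9


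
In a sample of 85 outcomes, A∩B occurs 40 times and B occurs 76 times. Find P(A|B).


P(A|B) = P(A∩B)/P(B) = (40/85)/(76/85) = 40/76 = 10/19

10/19


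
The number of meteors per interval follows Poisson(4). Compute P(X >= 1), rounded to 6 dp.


P(X>=1) = 1 - P(X<=0) = 1 - (e^(-4)*4^0/0!)
≈ 1 - 0.0183156389 = 0.9816843611
≈ 0.981684

0.981684


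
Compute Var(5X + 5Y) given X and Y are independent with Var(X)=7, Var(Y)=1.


Independence => Cov(X,Y)=0
Var(5X + 5Y) = 5^2*Var(X) + 5^2*Var(Y)
= 25*7 + 25*1 = 200

200


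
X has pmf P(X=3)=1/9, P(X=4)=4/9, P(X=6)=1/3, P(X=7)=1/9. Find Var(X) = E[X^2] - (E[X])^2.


E[X] = 44/9, E[X^2] = 230/9
Var(X) = E[X^2] - (E[X])^2 = 230/9 - (44/9)^2 = 134/81

134/81


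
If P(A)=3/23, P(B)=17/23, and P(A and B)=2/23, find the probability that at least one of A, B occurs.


P(A∪B) = P(A) + P(B) - P(A∩B)
= 3/23 + 17/23 - 2/23 = 18/23

18/23


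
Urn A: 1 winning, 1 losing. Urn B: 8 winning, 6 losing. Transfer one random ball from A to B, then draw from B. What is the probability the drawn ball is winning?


P(transfer winning) = 1/2; P(transfer losing) = 1/2
If winning transferred: Urn II has 9 winning of 15, so P(winning|winning moved) = 3/5
If losing transferred: Urn II has 8 winning of 15, so P(winning|losing moved) = 8/15
By total probability: P(winning) = 1/2*3/5 + 1/2*8/15 = 17/30

17/30


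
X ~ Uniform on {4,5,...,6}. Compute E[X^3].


E[X^3] = (1/3) * sum(x^3 for x=4..6)
= 405/3 = 135

135


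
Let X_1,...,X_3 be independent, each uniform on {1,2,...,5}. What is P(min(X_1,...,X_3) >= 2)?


P(min >= 2) = P(all X_i >= 2) = (P(X_1 >= 2))^3
= (4/5)^3 = 64/125

64/125


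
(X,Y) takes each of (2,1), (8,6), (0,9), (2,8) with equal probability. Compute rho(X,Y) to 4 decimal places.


Cov(X,Y) = -1.5000, Var(X) = 9.0000, Var(Y) = 9.5000
rho = Cov/(sqrt(VarX)*sqrt(VarY)) = -0.1622

-0.1622


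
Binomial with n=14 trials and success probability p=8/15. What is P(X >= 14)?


P(X>=14) = P(X=14)
= 4398046511104/29192926025390625
= 4398046511104/29192926025390625

4398046511104/29192926025390625


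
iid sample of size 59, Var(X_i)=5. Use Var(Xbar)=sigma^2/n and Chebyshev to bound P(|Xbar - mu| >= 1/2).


Var(Xbar) = Var(X)/n = 5/59
Chebyshev: P(|Xbar-mu| >= 1/2) <= Var(Xbar)/(1/2)^2 = (5/59)/(1/4) = 20/59

20/59


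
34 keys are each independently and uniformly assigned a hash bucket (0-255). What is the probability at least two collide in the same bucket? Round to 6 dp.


P(all different) = prod((256-i)/256 for i=0..33) = 0.100884
P(at least one match) = 1 - 0.100884 = 0.899116

0.899116


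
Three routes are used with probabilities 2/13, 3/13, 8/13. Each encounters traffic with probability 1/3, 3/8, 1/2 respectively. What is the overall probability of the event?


P(A) = P(A|B1)P(B1) + P(A|B2)P(B2) + P(A|B3)P(B3)
= 1/3*2/13 + 3/8*3/13 + 1/2*8/13
= 2/39 + 9/104 + 4/13 = 139/312

139/312


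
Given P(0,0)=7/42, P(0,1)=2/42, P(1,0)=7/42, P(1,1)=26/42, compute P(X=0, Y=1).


Read from table: P(X=0, Y=1) = 2/42 = 1/21

1/21


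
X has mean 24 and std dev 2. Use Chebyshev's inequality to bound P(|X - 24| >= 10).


k = 10/2 = 5
Chebyshev: P(|X-mu| >= k*sigma) <= 1/k^2 = 1/5^2 = 1/25

1/25


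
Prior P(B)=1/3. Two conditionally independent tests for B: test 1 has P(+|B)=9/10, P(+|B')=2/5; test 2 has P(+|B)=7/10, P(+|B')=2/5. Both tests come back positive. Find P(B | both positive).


After test 1: P(+) = 9/10*1/3 + 2/5*2/3 = 17/30
P(B|+) = (3/10)/(17/30) = 9/17
After test 2 (use post1 as new prior): P(+) = 7/10*9/17 + 2/5*8/17 = 19/34
P(B|+,+) = (63/170)/(19/34) = 63/95

63/95


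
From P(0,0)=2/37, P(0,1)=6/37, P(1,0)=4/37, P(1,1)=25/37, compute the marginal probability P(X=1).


P(X=1) = P(1,0)+P(1,1) = 4/37 + 25/37 = 29/37

29/37


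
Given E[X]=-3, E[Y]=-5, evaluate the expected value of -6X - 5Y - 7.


E[-6X - 5Y - 7] = -6*E[X] - 5*E[Y] - 7
= (-6)*(-3) + (-5)*(-5) + (-7)
= 18 + 25 - 7 = 36

36


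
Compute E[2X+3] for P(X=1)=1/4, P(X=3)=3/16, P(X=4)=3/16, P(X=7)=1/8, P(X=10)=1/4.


E[2X+3] = sum(g(x)*P(x))
= 5*1/4 + 9*3/16 + 11*3/16 + 17*1/8 + 23*1/4
= 103/8

103/8


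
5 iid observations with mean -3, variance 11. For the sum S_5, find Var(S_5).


By independence, Var(S_n) = n*Var(X_1) = 5*11 = 55

55


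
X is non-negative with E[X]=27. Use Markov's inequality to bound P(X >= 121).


Markov: P(X >= a) <= E[X]/a
P(X >= 121) <= 27/121

27/121


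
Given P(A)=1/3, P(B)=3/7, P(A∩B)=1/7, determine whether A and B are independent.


P(A)*P(B) = 1/3*3/7 = 1/7
P(A∩B) = 1/7, which equals P(A)P(B), so independent

Yes, A and B are independent


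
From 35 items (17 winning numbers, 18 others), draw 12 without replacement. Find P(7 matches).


P(X=7) = C(17,7)*C(18,5) / C(35,12)
= 19448*8568 / 834451800
= 166630464/834451800 = 4488/22475

4488/22475


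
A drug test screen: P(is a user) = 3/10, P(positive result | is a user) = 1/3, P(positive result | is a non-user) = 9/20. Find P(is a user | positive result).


P(A) = P(A|B)P(B) + P(A|B')P(B') = 1/3*3/10 + 9/20*7/10 = 83/200
P(B|A) = P(A|B)P(B)/P(A) = (1/10)/(83/200) = 20/83

20/83


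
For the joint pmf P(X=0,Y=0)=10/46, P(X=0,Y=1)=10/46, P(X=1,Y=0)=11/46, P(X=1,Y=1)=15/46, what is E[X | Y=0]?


P(Y=0) = 21/46
E[X|Y=0] = (0*10 + 1*11)/21 = 11/21

11/21


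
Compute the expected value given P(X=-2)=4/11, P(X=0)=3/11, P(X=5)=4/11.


E[X] = sum(x * P(x))
= -2*4/11 + 0*3/11 + 5*4/11
= 12/11

12/11


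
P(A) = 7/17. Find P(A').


P(A') = 1 - P(A) = 1 - 7/17 = 10/17

10/17


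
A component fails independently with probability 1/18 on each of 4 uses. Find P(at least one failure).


P(at least one) = 1 - P(none)
P(none) = (1 - 1/18)^4 = (17/18)^4 = 83521/104976
P(at least one) = 1 - 83521/104976 = 21455/104976

21455/104976


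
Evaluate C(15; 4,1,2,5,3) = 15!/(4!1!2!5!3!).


15! = 1307674368000
Denominator: 4!=24 * 1!=1 * 2!=2 * 5!=120 * 3!=6
Coefficient = 1307674368000 / 34560 = 37837800

37837800


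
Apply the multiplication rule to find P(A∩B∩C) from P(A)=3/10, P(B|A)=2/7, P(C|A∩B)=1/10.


P(A∩B∩C) = P(A) * P(B|A) * P(C|A∩B)
= 3/10 * 2/7 * 1/10
= 3/35 * 1/10 = 3/350

3/350


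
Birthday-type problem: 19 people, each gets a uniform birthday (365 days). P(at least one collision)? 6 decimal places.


P(all different) = prod((365-i)/365 for i=0..18) = 0.620881
P(at least one match) = 1 - 0.620881 = 0.379119

0.379119


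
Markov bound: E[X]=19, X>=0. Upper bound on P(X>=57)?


Markov: P(X >= a) <= E[X]/a
P(X >= 57) <= 19/57 = 1/3

1/3


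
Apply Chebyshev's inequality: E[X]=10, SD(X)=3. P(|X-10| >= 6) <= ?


k = 6/3 = 2
Chebyshev: P(|X-mu| >= k*sigma) <= 1/k^2 = 1/2^2 = 1/4

1/4


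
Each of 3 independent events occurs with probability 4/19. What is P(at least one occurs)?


P(at least one) = 1 - P(none)
P(none) = (1 - 4/19)^3 = (15/19)^3 = 3375/6859
P(at least one) = 1 - 3375/6859 = 3484/6859

3484/6859


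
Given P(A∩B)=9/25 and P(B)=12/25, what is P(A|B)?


P(A|B) = P(A∩B)/P(B) = (9/25)/(12/25) = 9/12 = 3/4

3/4


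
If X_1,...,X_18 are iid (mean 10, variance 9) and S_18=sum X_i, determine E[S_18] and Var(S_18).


E[S_n] = n*mu = 18*10 = 180
Var(S_n) = n*sigma^2 = 18*9 = 162

E[S_18]=180, Var(S_18)=162


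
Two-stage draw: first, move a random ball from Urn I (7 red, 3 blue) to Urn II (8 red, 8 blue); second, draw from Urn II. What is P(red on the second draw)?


P(transfer red) = 7/10; P(transfer blue) = 3/10
If red transferred: Urn II has 9 red of 17, so P(red|red moved) = 9/17
If blue transferred: Urn II has 8 red of 17, so P(red|blue moved) = 8/17
By total probability: P(red) = 7/10*9/17 + 3/10*8/17 = 87/170

87/170


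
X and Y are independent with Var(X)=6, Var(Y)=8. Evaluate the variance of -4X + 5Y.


Independence => Cov(X,Y)=0
Var(-4X + 5Y) = (-4)^2*Var(X) + 5^2*Var(Y)
= 16*6 + 25*8 = 296

296


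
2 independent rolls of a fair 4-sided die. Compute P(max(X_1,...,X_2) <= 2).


P(max <= 2) = P(all X_i <= 2) = (P(X_1 <= 2))^2
= (2/4)^2 = (1/2)^2 = 1/4

1/4


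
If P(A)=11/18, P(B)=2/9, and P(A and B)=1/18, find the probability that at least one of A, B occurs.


P(A∪B) = P(A) + P(B) - P(A∩B)
= 11/18 + 2/9 - 1/18 = 7/9

7/9


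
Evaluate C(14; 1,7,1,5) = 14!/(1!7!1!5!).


14! = 87178291200
Denominator: 1!=1 * 7!=5040 * 1!=1 * 5!=120
Coefficient = 87178291200 / 604800 = 144144

144144


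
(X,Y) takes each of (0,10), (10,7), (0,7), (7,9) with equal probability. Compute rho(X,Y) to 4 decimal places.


Cov(X,Y) = -1.8125, Var(X) = 19.1875, Var(Y) = 1.6875
rho = Cov/(sqrt(VarX)*sqrt(VarY)) = -0.3185

-0.3185


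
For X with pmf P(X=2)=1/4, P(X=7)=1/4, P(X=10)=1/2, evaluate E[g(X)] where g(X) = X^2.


E[X^2] = sum(g(x)*P(x))
= 4*1/4 + 49*1/4 + 100*1/2
= 253/4

253/4


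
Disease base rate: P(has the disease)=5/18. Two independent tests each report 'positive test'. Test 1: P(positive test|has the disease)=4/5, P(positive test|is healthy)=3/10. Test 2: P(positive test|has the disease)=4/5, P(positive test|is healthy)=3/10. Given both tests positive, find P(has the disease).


After test 1: P(+) = 4/5*5/18 + 3/10*13/18 = 79/180
P(B|+) = (2/9)/(79/180) = 40/79
After test 2 (use post1 as new prior): P(+) = 4/5*40/79 + 3/10*39/79 = 437/790
P(B|+,+) = (32/79)/(437/790) = 320/437

320/437


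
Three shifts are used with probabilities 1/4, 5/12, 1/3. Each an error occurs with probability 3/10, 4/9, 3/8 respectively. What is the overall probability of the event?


P(A) = P(A|B1)P(B1) + P(A|B2)P(B2) + P(A|B3)P(B3)
= 3/10*1/4 + 4/9*5/12 + 3/8*1/3
= 3/40 + 5/27 + 1/8 = 52/135

52/135


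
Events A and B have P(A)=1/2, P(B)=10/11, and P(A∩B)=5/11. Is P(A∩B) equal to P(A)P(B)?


P(A)*P(B) = 1/2*10/11 = 5/11
P(A∩B) = 5/11, which equals P(A)P(B), so independent

Yes, A and B are independent


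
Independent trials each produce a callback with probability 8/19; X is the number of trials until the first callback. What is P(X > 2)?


P(X > 2) = P(first 2 trials all fail) = (1-p)^2 = (11/19)^2 = 121/361

121/361


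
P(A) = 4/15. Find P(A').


P(A') = 1 - P(A) = 1 - 4/15 = 11/15

11/15


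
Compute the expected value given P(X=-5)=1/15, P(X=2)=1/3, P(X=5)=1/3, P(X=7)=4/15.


E[X] = sum(x * P(x))
= -5*1/15 + 2*1/3 + 5*1/3 + 7*4/15
= 58/15

58/15


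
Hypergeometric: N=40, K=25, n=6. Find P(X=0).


P(X=0) = C(25,0)*C(15,6) / C(40,6)
= 1*5005 / 3838380
= 5005/3838380 = 11/8436

11/8436


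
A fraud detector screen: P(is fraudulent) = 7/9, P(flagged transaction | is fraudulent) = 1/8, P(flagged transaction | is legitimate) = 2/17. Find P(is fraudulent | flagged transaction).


P(A) = P(A|B)P(B) + P(A|B')P(B') = 1/8*7/9 + 2/17*2/9 = 151/1224
P(B|A) = P(A|B)P(B)/P(A) = (7/72)/(151/1224) = 119/151

119/151


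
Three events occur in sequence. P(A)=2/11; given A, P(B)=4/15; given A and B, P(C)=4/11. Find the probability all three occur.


P(A∩B∩C) = P(A) * P(B|A) * P(C|A∩B)
= 2/11 * 4/15 * 4/11
= 8/165 * 4/11 = 32/1815

32/1815
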